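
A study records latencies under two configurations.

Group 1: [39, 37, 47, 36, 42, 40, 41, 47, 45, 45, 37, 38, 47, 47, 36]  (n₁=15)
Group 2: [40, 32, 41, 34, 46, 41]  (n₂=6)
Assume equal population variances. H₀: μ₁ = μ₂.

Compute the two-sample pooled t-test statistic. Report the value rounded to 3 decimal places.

x̄₁=41.600, s₁=4.372, n₁=15
x̄₂=39.000, s₂=5.138, n₂=6
s_p² = [14·4.372² + 5·5.138²]/19 = 21.0316
SE = √(s_p²·(1/15+1/6)) = 2.2153
t = (41.600−39.000)/2.2153 = 1.1737
df = 19

test statistic = 1.174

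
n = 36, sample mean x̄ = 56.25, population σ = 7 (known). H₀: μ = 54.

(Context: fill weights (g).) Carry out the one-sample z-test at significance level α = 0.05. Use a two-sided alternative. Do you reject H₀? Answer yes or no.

reject H₀: no

SE = σ/√n = 7/√36 = 1.1667
z = (x̄−μ₀)/SE = (56.25−54)/1.1667 = 1.9286
p-value (two-sided) = 0.05378
At α=0.05: p ≥ α → fail to reject H₀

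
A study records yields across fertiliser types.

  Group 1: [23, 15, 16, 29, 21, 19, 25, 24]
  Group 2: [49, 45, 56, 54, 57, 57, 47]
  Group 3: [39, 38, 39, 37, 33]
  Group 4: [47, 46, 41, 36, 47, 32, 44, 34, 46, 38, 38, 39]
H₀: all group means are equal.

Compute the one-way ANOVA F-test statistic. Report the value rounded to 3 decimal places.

Group means [21.50, 52.14, 37.20, 40.67], grand mean 37.844
SSB = Σnᵢ(x̄ᵢ−x̄)² = 3665.895; SSW = ΣΣ(x−x̄ᵢ)² = 640.324
MSB = 3665.895/3 = 1221.9650; MSW = 640.324/28 = 22.8687
F = MSB/MSW = 53.4339
df = (3, 28)

test statistic = 53.434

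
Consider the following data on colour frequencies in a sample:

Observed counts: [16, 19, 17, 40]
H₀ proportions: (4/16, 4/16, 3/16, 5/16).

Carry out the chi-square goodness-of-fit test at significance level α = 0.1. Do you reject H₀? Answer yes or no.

n = 92; E_i = n·p_i = [23.00, 23.00, 17.25, 28.75]
χ² = (16−23.00)²/23.00 + (19−23.00)²/23.00 + (17−17.25)²/17.25 + (40−28.75)²/28.75 = 7.2319
df = 3
p-value (upper-tail) = 0.06486
At α=0.1: p < α → reject H₀

reject H₀: yes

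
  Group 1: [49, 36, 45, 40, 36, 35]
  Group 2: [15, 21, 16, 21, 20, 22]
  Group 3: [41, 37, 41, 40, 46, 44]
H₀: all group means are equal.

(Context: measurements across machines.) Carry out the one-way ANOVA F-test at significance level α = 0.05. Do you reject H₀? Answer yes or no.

Group means [40.17, 19.17, 41.50], grand mean 33.611
SSB = Σnᵢ(x̄ᵢ−x̄)² = 1883.111; SSW = ΣΣ(x−x̄ᵢ)² = 255.167
MSB = 1883.111/2 = 941.5556; MSW = 255.167/15 = 17.0111
F = MSB/MSW = 55.3494
df = (2, 15)
p-value (upper-tail) = 0.00000
At α=0.05: p < α → reject H₀

reject H₀: yes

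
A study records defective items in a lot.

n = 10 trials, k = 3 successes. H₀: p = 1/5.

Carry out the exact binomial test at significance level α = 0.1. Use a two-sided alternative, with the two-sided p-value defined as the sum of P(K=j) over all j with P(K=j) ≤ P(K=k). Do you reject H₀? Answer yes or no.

Exact binomial: n=10, k=3, p₀=1/5=0.2000
P(X=j) = C(n,j)·p₀^j·(1−p₀)^(n−j); p = Σ P(X=j) over j with P(X=j) ≤ P(X=3)
p-value (two-sided) = 0.42957
At α=0.1: p ≥ α → fail to reject H₀

reject H₀: no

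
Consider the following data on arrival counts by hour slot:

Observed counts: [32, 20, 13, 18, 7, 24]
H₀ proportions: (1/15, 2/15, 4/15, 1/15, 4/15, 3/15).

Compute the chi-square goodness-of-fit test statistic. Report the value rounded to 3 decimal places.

test statistic = 122.118

n = 114; E_i = n·p_i = [7.60, 15.20, 30.40, 7.60, 30.40, 22.80]
χ² = (32−7.60)²/7.60 + (20−15.20)²/15.20 + (13−30.40)²/30.40 + (18−7.60)²/7.60 + (7−30.40)²/30.40 + (24−22.80)²/22.80 = 122.1184
df = 5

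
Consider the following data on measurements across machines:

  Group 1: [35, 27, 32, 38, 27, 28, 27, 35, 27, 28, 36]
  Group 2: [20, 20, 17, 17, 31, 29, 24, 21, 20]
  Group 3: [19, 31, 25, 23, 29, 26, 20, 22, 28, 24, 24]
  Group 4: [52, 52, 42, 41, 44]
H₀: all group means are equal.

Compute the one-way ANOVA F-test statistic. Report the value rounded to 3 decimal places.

Group means [30.91, 22.11, 24.64, 46.20], grand mean 28.917
SSB = Σnᵢ(x̄ᵢ−x̄)² = 2155.607; SSW = ΣΣ(x−x̄ᵢ)² = 639.143
MSB = 2155.607/3 = 718.5355; MSW = 639.143/32 = 19.9732
F = MSB/MSW = 35.9749
df = (3, 32)

test statistic = 35.975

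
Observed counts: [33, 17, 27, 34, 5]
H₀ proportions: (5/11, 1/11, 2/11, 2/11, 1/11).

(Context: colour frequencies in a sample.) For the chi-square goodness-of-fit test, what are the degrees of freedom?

df = k − 1 = 5 − 1 = 4

degrees of freedom = 4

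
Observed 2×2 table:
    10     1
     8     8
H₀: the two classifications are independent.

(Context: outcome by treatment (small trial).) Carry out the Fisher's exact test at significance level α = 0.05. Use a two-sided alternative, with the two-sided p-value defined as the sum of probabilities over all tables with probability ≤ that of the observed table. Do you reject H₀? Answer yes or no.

reject H₀: yes

Margins: r₁=11, r₂=16, c₁=18, c₂=9, n=27
p_obs = C(11,10)·C(16,8)/C(27,18); sum pmf over tables with pmf ≤ p_obs
p-value (two-sided) = 0.04167
At α=0.05: p < α → reject H₀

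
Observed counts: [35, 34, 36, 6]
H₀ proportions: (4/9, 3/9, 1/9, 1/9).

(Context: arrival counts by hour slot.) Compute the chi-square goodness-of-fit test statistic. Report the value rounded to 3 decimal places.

test statistic = 53.074

n = 111; E_i = n·p_i = [49.33, 37.00, 12.33, 12.33]
χ² = (35−49.33)²/49.33 + (34−37.00)²/37.00 + (36−12.33)²/12.33 + (6−12.33)²/12.33 = 53.0743
df = 3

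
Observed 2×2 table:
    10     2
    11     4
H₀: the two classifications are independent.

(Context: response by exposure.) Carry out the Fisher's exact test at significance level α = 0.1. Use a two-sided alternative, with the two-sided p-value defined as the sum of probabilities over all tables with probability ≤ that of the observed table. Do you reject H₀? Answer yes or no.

reject H₀: no

Margins: r₁=12, r₂=15, c₁=21, c₂=6, n=27
p_obs = C(12,10)·C(15,11)/C(27,21); sum pmf over tables with pmf ≤ p_obs
p-value (two-sided) = 0.66184
At α=0.1: p ≥ α → fail to reject H₀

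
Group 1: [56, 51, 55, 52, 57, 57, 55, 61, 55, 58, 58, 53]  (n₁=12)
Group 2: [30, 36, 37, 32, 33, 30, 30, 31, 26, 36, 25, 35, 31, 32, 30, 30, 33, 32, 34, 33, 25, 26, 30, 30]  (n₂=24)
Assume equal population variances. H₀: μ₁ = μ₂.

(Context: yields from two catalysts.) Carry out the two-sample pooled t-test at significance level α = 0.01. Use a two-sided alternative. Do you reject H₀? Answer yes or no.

reject H₀: yes

x̄₁=55.667, s₁=2.807, n₁=12
x̄₂=31.125, s₂=3.327, n₂=24
s_p² = [11·2.807² + 23·3.327²]/34 = 10.0380
SE = √(s_p²·(1/12+1/24)) = 1.1202
t = (55.667−31.125)/1.1202 = 21.9092
df = 34
p-value (two-sided) = 0.00000
At α=0.01: p < α → reject H₀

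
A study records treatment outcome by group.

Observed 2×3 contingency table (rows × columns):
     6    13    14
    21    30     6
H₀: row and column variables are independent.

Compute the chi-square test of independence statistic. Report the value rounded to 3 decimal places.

Row totals [33, 57], col totals [27, 43, 20], n=90
χ² = (6−9.90)²/9.90 + (13−15.77)²/15.77 + (14−7.33)²/7.33 + (21−17.10)²/17.10 + (30−27.23)²/27.23 + (6−12.67)²/12.67 = 12.7618
df = 2

test statistic = 12.762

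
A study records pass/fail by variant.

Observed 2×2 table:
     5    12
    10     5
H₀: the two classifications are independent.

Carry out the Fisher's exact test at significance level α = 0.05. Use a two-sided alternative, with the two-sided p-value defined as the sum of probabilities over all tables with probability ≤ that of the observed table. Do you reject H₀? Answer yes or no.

Margins: r₁=17, r₂=15, c₁=15, c₂=17, n=32
p_obs = C(17,5)·C(15,10)/C(32,15); sum pmf over tables with pmf ≤ p_obs
p-value (two-sided) = 0.07446
At α=0.05: p ≥ α → fail to reject H₀

reject H₀: no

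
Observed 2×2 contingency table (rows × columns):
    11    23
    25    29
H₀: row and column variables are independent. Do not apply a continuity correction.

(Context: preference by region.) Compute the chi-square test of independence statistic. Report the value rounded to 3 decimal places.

Row totals [34, 54], col totals [36, 52], n=88
χ² = (11−13.91)²/13.91 + (23−20.09)²/20.09 + (25−22.09)²/22.09 + (29−31.91)²/31.91 = 1.6780
df = 1

test statistic = 1.678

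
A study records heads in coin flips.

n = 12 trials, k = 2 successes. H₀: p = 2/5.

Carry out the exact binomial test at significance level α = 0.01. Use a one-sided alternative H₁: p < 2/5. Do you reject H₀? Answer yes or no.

reject H₀: no

Exact binomial: n=12, k=2, p₀=2/5=0.4000
P(X≤2) from Σ C(n,i)·p₀^i·(1−p₀)^(n−i)
p-value (one-sided, H₁ less) = 0.08344
At α=0.01: p ≥ α → fail to reject H₀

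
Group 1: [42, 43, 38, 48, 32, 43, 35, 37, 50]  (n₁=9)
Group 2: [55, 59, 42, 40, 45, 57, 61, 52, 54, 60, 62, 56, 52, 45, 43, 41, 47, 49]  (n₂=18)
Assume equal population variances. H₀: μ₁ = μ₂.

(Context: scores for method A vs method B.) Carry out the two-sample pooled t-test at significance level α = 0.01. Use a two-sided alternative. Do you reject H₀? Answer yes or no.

reject H₀: yes

x̄₁=40.889, s₁=5.925, n₁=9
x̄₂=51.111, s₂=7.324, n₂=18
s_p² = [8·5.925² + 17·7.324²]/25 = 47.7067
SE = √(s_p²·(1/9+1/18)) = 2.8198
t = (40.889−51.111)/2.8198 = -3.6252
df = 25
p-value (two-sided) = 0.00129
At α=0.01: p < α → reject H₀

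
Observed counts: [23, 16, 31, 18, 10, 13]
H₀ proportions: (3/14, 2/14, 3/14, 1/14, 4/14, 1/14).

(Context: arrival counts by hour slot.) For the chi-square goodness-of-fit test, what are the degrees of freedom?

degrees of freedom = 5

df = k − 1 = 6 − 1 = 5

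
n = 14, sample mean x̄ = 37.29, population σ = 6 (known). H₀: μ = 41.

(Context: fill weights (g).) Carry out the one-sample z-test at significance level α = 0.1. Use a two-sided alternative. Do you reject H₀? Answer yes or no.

SE = σ/√n = 6/√14 = 1.6036
z = (x̄−μ₀)/SE = (37.29−41)/1.6036 = -2.3136
p-value (two-sided) = 0.02069
At α=0.1: p < α → reject H₀

reject H₀: yes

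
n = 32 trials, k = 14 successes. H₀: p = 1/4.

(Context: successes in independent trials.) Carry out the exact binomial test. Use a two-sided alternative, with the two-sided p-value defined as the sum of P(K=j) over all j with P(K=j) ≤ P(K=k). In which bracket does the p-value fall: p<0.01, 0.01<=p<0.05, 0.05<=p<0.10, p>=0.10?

Exact binomial: n=32, k=14, p₀=1/4=0.2500
P(X=j) = C(n,j)·p₀^j·(1−p₀)^(n−j); p = Σ P(X=j) over j with P(X=j) ≤ P(X=14)
p-value (two-sided) = 0.02257
→ bracket: 0.01<=p<0.05

p-value bracket: 0.01<=p<0.05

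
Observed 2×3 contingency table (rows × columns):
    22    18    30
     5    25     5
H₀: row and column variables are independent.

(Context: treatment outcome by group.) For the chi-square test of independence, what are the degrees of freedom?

degrees of freedom = 2

df = (r−1)(c−1) = (2−1)·(3−1) = 2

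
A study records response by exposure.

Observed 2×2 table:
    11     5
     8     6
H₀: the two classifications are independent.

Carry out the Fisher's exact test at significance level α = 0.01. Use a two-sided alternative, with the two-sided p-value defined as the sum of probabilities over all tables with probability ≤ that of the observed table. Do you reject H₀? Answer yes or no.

Margins: r₁=16, r₂=14, c₁=19, c₂=11, n=30
p_obs = C(16,11)·C(14,8)/C(30,19); sum pmf over tables with pmf ≤ p_obs
p-value (two-sided) = 0.70652
At α=0.01: p ≥ α → fail to reject H₀

reject H₀: no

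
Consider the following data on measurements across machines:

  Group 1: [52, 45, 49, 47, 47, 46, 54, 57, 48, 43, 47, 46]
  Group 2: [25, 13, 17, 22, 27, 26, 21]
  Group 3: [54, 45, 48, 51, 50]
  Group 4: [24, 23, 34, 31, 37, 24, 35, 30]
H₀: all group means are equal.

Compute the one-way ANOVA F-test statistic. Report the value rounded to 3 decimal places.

Group means [48.42, 21.57, 49.60, 29.75], grand mean 38.062
SSB = Σnᵢ(x̄ᵢ−x̄)² = 4408.544; SSW = ΣΣ(x−x̄ᵢ)² = 589.331
MSB = 4408.544/3 = 1469.5147; MSW = 589.331/28 = 21.0475
F = MSB/MSW = 69.8189
df = (3, 28)

test statistic = 69.819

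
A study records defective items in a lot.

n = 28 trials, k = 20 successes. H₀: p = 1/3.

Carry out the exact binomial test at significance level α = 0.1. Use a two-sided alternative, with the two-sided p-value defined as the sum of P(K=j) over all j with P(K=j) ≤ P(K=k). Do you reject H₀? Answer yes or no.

Exact binomial: n=28, k=20, p₀=1/3=0.3333
P(X=j) = C(n,j)·p₀^j·(1−p₀)^(n−j); p = Σ P(X=j) over j with P(X=j) ≤ P(X=20)
p-value (two-sided) = 0.00005
At α=0.1: p < α → reject H₀

reject H₀: yes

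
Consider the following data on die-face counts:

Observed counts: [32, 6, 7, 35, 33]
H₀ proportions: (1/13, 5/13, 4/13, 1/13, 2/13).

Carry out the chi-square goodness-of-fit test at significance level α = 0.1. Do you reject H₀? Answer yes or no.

reject H₀: yes

n = 113; E_i = n·p_i = [8.69, 43.46, 34.77, 8.69, 17.38]
χ² = (32−8.69)²/8.69 + (6−43.46)²/43.46 + (7−34.77)²/34.77 + (35−8.69)²/8.69 + (33−17.38)²/17.38 = 210.6137
df = 4
p-value (upper-tail) = 0.00000
At α=0.1: p < α → reject H₀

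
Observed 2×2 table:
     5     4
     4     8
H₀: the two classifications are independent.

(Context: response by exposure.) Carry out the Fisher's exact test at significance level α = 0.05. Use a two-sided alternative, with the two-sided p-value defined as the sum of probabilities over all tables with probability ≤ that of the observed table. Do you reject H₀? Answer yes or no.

Margins: r₁=9, r₂=12, c₁=9, c₂=12, n=21
p_obs = C(9,5)·C(12,4)/C(21,9); sum pmf over tables with pmf ≤ p_obs
p-value (two-sided) = 0.39643
At α=0.05: p ≥ α → fail to reject H₀

reject H₀: no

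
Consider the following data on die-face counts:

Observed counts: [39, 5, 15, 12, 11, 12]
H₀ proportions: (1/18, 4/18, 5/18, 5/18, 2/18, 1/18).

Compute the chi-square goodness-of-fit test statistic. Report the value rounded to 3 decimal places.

n = 94; E_i = n·p_i = [5.22, 20.89, 26.11, 26.11, 10.44, 5.22]
χ² = (39−5.22)²/5.22 + (5−20.89)²/20.89 + (15−26.11)²/26.11 + (12−26.11)²/26.11 + (11−10.44)²/10.44 + (12−5.22)²/5.22 = 251.7436
df = 5

test statistic = 251.744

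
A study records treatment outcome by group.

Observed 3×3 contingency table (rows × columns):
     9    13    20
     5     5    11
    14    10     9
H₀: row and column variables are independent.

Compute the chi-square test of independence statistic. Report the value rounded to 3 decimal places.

Row totals [42, 21, 33], col totals [28, 28, 40], n=96
χ² = (9−12.25)²/12.25 + (13−12.25)²/12.25 + (20−17.50)²/17.50 + (5−6.12)²/6.12 + (5−6.12)²/6.12 + (11−8.75)²/8.75 + (14−9.62)²/9.62 + (10−9.62)²/9.62 + (9−13.75)²/13.75 = 5.9013
df = 4

test statistic = 5.901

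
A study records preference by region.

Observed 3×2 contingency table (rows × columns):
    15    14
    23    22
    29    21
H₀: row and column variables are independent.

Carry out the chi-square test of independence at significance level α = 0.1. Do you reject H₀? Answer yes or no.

reject H₀: no

Row totals [29, 45, 50], col totals [67, 57], n=124
χ² = (15−15.67)²/15.67 + (14−13.33)²/13.33 + (23−24.31)²/24.31 + (22−20.69)²/20.69 + (29−27.02)²/27.02 + (21−22.98)²/22.98 = 0.5337
df = 2
p-value (upper-tail) = 0.76578
At α=0.1: p ≥ α → fail to reject H₀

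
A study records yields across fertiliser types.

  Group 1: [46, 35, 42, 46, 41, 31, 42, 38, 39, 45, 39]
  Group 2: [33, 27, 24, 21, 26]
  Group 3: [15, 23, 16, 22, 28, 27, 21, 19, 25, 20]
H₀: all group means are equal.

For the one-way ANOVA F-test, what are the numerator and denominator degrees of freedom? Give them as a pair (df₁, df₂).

degrees of freedom = [2, 23]

k = 3 groups, N = 26 total
df = (k−1, N−k) = (3−1, 26−3) = (2, 23)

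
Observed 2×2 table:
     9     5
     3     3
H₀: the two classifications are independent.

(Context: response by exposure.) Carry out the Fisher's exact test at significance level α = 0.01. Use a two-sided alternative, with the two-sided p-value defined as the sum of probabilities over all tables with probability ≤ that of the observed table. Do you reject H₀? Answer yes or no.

Margins: r₁=14, r₂=6, c₁=12, c₂=8, n=20
p_obs = C(14,9)·C(6,3)/C(20,12); sum pmf over tables with pmf ≤ p_obs
p-value (two-sided) = 0.64241
At α=0.01: p ≥ α → fail to reject H₀

reject H₀: no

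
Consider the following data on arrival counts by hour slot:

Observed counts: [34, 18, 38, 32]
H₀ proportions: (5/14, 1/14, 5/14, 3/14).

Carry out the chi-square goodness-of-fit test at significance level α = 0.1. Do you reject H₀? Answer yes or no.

reject H₀: yes

n = 122; E_i = n·p_i = [43.57, 8.71, 43.57, 26.14]
χ² = (34−43.57)²/43.57 + (18−8.71)²/8.71 + (38−43.57)²/43.57 + (32−26.14)²/26.14 = 14.0219
df = 3
p-value (upper-tail) = 0.00288
At α=0.1: p < α → reject H₀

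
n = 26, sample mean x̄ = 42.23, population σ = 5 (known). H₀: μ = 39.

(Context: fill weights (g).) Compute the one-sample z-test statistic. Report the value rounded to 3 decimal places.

test statistic = 3.294

SE = σ/√n = 5/√26 = 0.9806
z = (x̄−μ₀)/SE = (42.23−39)/0.9806 = 3.2940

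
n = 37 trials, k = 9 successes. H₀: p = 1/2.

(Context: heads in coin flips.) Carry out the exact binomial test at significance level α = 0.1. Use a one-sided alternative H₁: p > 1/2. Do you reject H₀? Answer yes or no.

reject H₀: no

Exact binomial: n=37, k=9, p₀=1/2=0.5000
P(X≥9) from Σ C(n,i)·p₀^i·(1−p₀)^(n−i)
p-value (one-sided, H₁ greater) = 0.99962
At α=0.1: p ≥ α → fail to reject H₀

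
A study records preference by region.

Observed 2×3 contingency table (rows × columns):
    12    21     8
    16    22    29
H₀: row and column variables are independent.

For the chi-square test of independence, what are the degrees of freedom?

df = (r−1)(c−1) = (2−1)·(3−1) = 2

degrees of freedom = 2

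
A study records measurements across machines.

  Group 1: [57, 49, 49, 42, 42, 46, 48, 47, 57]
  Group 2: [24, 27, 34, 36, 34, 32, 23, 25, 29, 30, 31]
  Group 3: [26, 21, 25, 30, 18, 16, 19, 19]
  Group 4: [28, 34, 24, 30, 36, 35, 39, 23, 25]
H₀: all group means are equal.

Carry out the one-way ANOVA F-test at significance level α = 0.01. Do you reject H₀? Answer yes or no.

Group means [48.56, 29.55, 21.75, 30.44], grand mean 32.703
SSB = Σnᵢ(x̄ᵢ−x̄)² = 3377.058; SSW = ΣΣ(x−x̄ᵢ)² = 858.672
MSB = 3377.058/3 = 1125.6860; MSW = 858.672/33 = 26.0204
F = MSB/MSW = 43.2617
df = (3, 33)
p-value (upper-tail) = 0.00000
At α=0.01: p < α → reject H₀

reject H₀: yes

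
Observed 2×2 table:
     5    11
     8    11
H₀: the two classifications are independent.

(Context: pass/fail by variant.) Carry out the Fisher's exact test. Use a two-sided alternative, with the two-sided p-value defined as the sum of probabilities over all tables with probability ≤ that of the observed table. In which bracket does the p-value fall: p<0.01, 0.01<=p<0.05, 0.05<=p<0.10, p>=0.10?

p-value bracket: p>=0.10

Margins: r₁=16, r₂=19, c₁=13, c₂=22, n=35
p_obs = C(16,5)·C(19,8)/C(35,13); sum pmf over tables with pmf ≤ p_obs
p-value (two-sided) = 0.72668
→ bracket: p>=0.10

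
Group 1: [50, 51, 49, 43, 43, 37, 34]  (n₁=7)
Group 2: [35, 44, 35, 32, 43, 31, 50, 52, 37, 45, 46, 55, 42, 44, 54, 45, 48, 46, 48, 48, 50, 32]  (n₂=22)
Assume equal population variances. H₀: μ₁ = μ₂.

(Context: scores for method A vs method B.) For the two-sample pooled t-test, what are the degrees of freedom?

degrees of freedom = 27

df = n₁ + n₂ − 2 = 7 + 22 − 2 = 27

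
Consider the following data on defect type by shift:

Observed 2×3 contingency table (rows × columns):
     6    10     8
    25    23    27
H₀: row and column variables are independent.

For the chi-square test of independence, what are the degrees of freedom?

degrees of freedom = 2

df = (r−1)(c−1) = (2−1)·(3−1) = 2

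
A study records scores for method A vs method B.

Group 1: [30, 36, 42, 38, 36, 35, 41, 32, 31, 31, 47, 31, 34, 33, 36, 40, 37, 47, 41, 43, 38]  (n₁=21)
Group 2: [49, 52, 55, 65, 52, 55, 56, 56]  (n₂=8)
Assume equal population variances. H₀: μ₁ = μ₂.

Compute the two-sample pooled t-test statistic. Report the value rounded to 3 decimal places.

x̄₁=37.095, s₁=5.088, n₁=21
x̄₂=55.000, s₂=4.721, n₂=8
s_p² = [20·5.088² + 7·4.721²]/27 = 24.9559
SE = √(s_p²·(1/21+1/8)) = 2.0755
t = (37.095−55.000)/2.0755 = -8.6266
df = 27

test statistic = -8.627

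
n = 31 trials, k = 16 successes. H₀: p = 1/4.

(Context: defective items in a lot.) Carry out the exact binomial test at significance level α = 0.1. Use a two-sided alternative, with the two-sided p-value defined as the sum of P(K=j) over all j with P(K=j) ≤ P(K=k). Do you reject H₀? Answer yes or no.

reject H₀: yes

Exact binomial: n=31, k=16, p₀=1/4=0.2500
P(X=j) = C(n,j)·p₀^j·(1−p₀)^(n−j); p = Σ P(X=j) over j with P(X=j) ≤ P(X=16)
p-value (two-sided) = 0.00144
At α=0.1: p < α → reject H₀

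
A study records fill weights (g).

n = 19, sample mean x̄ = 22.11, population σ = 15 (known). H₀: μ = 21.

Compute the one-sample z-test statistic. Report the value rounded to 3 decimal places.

SE = σ/√n = 15/√19 = 3.4412
z = (x̄−μ₀)/SE = (22.11−21)/3.4412 = 0.3226

test statistic = 0.323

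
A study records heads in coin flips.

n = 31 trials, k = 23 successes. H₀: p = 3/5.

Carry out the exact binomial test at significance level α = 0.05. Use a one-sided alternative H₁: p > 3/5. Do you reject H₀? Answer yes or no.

reject H₀: no

Exact binomial: n=31, k=23, p₀=3/5=0.6000
P(X≥23) from Σ C(n,i)·p₀^i·(1−p₀)^(n−i)
p-value (one-sided, H₁ greater) = 0.07382
At α=0.05: p ≥ α → fail to reject H₀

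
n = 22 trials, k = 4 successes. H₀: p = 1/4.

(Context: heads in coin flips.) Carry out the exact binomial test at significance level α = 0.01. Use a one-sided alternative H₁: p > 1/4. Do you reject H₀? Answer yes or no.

reject H₀: no

Exact binomial: n=22, k=4, p₀=1/4=0.2500
P(X≥4) from Σ C(n,i)·p₀^i·(1−p₀)^(n−i)
p-value (one-sided, H₁ greater) = 0.83761
At α=0.01: p ≥ α → fail to reject H₀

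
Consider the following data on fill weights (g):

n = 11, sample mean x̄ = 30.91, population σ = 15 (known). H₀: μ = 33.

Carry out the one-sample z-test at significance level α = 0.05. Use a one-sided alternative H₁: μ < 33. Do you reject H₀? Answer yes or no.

SE = σ/√n = 15/√11 = 4.5227
z = (x̄−μ₀)/SE = (30.91−33)/4.5227 = -0.4621
p-value (one-sided, H₁ less) = 0.32200
At α=0.05: p ≥ α → fail to reject H₀

reject H₀: no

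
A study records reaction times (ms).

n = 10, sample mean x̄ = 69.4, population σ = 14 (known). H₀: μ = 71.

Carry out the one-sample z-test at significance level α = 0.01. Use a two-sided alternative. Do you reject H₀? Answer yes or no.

reject H₀: no

SE = σ/√n = 14/√10 = 4.4272
z = (x̄−μ₀)/SE = (69.4−71)/4.4272 = -0.3614
p-value (two-sided) = 0.71780
At α=0.01: p ≥ α → fail to reject H₀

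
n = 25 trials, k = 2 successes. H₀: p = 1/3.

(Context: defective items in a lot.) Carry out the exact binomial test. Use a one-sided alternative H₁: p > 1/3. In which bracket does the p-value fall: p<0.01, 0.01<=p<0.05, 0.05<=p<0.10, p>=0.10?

p-value bracket: p>=0.10

Exact binomial: n=25, k=2, p₀=1/3=0.3333
P(X≥2) from Σ C(n,i)·p₀^i·(1−p₀)^(n−i)
p-value (one-sided, H₁ greater) = 0.99947
→ bracket: p>=0.10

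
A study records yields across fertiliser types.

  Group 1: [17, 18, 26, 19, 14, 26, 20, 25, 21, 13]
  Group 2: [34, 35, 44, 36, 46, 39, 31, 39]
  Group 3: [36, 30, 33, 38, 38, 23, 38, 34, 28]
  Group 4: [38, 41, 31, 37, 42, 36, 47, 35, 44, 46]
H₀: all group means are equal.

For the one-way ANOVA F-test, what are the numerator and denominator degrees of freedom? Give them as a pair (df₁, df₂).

degrees of freedom = [3, 33]

k = 4 groups, N = 37 total
df = (k−1, N−k) = (4−1, 37−4) = (3, 33)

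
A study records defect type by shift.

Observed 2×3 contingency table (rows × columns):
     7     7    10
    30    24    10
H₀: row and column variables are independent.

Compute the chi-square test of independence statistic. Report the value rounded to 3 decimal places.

test statistic = 6.854

Row totals [24, 64], col totals [37, 31, 20], n=88
χ² = (7−10.09)²/10.09 + (7−8.45)²/8.45 + (10−5.45)²/5.45 + (30−26.91)²/26.91 + (24−22.55)²/22.55 + (10−14.55)²/14.55 = 6.8542
df = 2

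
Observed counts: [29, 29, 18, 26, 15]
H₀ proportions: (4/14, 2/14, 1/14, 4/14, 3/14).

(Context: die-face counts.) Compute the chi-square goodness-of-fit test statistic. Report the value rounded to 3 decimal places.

test statistic = 26.440

n = 117; E_i = n·p_i = [33.43, 16.71, 8.36, 33.43, 25.07]
χ² = (29−33.43)²/33.43 + (29−16.71)²/16.71 + (18−8.36)²/8.36 + (26−33.43)²/33.43 + (15−25.07)²/25.07 = 26.4402
df = 4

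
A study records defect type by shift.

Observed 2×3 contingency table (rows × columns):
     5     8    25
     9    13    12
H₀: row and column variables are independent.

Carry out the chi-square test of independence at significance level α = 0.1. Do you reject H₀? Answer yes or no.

Row totals [38, 34], col totals [14, 21, 37], n=72
χ² = (5−7.39)²/7.39 + (8−11.08)²/11.08 + (25−19.53)²/19.53 + (9−6.61)²/6.61 + (13−9.92)²/9.92 + (12−17.47)²/17.47 = 6.6994
df = 2
p-value (upper-tail) = 0.03510
At α=0.1: p < α → reject H₀

reject H₀: yes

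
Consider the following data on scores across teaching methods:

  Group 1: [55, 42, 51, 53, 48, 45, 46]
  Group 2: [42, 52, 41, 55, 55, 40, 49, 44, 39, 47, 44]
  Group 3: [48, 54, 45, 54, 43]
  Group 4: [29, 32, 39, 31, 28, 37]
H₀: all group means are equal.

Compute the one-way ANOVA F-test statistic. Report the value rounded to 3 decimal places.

test statistic = 13.398

Group means [48.57, 46.18, 48.80, 32.67], grand mean 44.414
SSB = Σnᵢ(x̄ᵢ−x̄)² = 1079.551; SSW = ΣΣ(x−x̄ᵢ)² = 671.484
MSB = 1079.551/3 = 359.8502; MSW = 671.484/25 = 26.8594
F = MSB/MSW = 13.3976
df = (3, 25)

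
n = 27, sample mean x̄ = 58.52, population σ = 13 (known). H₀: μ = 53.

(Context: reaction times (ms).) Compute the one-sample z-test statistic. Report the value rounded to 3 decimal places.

test statistic = 2.206

SE = σ/√n = 13/√27 = 2.5019
z = (x̄−μ₀)/SE = (58.52−53)/2.5019 = 2.2064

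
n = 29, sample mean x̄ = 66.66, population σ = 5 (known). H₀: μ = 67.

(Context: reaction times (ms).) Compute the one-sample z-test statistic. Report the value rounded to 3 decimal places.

test statistic = -0.366

SE = σ/√n = 5/√29 = 0.9285
z = (x̄−μ₀)/SE = (66.66−67)/0.9285 = -0.3662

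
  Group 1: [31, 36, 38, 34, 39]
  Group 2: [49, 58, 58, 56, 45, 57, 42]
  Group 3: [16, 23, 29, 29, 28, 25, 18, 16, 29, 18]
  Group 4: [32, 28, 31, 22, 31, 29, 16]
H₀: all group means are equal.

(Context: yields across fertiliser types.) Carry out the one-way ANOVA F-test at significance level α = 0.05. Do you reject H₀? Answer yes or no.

reject H₀: yes

Group means [35.60, 52.14, 23.10, 27.00], grand mean 33.207
SSB = Σnᵢ(x̄ᵢ−x̄)² = 3829.801; SSW = ΣΣ(x−x̄ᵢ)² = 804.957
MSB = 3829.801/3 = 1276.6005; MSW = 804.957/25 = 32.1983
F = MSB/MSW = 39.6481
df = (3, 25)
p-value (upper-tail) = 0.00000
At α=0.05: p < α → reject H₀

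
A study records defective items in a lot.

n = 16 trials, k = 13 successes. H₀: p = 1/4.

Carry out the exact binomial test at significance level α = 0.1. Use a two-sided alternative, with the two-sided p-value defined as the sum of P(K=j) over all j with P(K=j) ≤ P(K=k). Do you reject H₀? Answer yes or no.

reject H₀: yes

Exact binomial: n=16, k=13, p₀=1/4=0.2500
P(X=j) = C(n,j)·p₀^j·(1−p₀)^(n−j); p = Σ P(X=j) over j with P(X=j) ≤ P(X=13)
p-value (two-sided) = 0.00000
At α=0.1: p < α → reject H₀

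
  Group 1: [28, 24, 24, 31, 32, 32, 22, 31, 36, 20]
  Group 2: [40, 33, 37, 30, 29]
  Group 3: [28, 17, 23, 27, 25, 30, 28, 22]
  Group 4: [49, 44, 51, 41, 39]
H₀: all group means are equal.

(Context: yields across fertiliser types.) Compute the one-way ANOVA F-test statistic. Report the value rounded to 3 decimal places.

Group means [28.00, 33.80, 25.00, 44.80], grand mean 31.179
SSB = Σnᵢ(x̄ᵢ−x̄)² = 1368.507; SSW = ΣΣ(x−x̄ᵢ)² = 561.600
MSB = 1368.507/3 = 456.1690; MSW = 561.600/24 = 23.4000
F = MSB/MSW = 19.4944
df = (3, 24)

test statistic = 19.494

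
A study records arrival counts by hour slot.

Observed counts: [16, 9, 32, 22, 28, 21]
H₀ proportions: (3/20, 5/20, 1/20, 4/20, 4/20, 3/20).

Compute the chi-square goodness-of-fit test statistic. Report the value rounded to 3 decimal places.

n = 128; E_i = n·p_i = [19.20, 32.00, 6.40, 25.60, 25.60, 19.20]
χ² = (16−19.20)²/19.20 + (9−32.00)²/32.00 + (32−6.40)²/6.40 + (22−25.60)²/25.60 + (28−25.60)²/25.60 + (21−19.20)²/19.20 = 120.3646
df = 5

test statistic = 120.365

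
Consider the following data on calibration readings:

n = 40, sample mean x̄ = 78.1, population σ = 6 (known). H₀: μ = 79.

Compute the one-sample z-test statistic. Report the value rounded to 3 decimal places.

test statistic = -0.949

SE = σ/√n = 6/√40 = 0.9487
z = (x̄−μ₀)/SE = (78.1−79)/0.9487 = -0.9487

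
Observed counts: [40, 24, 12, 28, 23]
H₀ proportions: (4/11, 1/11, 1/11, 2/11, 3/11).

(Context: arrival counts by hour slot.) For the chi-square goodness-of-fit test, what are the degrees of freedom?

degrees of freedom = 4

df = k − 1 = 5 − 1 = 4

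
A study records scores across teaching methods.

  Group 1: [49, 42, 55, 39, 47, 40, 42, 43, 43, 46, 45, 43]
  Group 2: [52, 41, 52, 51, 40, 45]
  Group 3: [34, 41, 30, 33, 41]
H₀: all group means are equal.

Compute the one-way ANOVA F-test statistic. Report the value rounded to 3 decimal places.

test statistic = 8.069

Group means [44.50, 46.83, 35.80], grand mean 43.217
SSB = Σnᵢ(x̄ᵢ−x̄)² = 373.280; SSW = ΣΣ(x−x̄ᵢ)² = 462.633
MSB = 373.280/2 = 186.6399; MSW = 462.633/20 = 23.1317
F = MSB/MSW = 8.0686
df = (2, 20)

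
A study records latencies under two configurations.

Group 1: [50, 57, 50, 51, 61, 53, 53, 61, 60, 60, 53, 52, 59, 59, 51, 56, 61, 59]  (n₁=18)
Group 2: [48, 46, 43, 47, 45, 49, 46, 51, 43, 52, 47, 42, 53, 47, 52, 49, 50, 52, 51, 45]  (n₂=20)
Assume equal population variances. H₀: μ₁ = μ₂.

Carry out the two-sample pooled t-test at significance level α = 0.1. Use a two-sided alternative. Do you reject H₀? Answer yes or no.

reject H₀: yes

x̄₁=55.889, s₁=4.199, n₁=18
x̄₂=47.900, s₂=3.339, n₂=20
s_p² = [17·4.199² + 19·3.339²]/36 = 14.2105
SE = √(s_p²·(1/18+1/20)) = 1.2247
t = (55.889−47.900)/1.2247 = 6.5229
df = 36
p-value (two-sided) = 0.00000
At α=0.1: p < α → reject H₀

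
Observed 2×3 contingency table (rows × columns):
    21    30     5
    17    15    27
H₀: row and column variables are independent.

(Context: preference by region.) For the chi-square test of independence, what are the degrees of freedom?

df = (r−1)(c−1) = (2−1)·(3−1) = 2

degrees of freedom = 2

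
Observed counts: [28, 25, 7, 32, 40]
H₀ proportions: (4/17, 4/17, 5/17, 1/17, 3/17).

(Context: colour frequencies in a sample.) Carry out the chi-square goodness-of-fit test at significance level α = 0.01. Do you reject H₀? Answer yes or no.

reject H₀: yes

n = 132; E_i = n·p_i = [31.06, 31.06, 38.82, 7.76, 23.29]
χ² = (28−31.06)²/31.06 + (25−31.06)²/31.06 + (7−38.82)²/38.82 + (32−7.76)²/7.76 + (40−23.29)²/23.29 = 115.1933
df = 4
p-value (upper-tail) = 0.00000
At α=0.01: p < α → reject H₀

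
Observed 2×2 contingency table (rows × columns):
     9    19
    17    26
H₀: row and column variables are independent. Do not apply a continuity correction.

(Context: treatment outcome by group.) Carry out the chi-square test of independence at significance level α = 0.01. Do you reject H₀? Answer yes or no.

Row totals [28, 43], col totals [26, 45], n=71
χ² = (9−10.25)²/10.25 + (19−17.75)²/17.75 + (17−15.75)²/15.75 + (26−27.25)²/27.25 = 0.3992
df = 1
p-value (upper-tail) = 0.52749
At α=0.01: p ≥ α → fail to reject H₀

reject H₀: no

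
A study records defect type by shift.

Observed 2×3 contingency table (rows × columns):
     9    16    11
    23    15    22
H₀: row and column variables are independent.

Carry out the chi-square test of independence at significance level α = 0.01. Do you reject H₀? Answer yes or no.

reject H₀: no

Row totals [36, 60], col totals [32, 31, 33], n=96
χ² = (9−12.00)²/12.00 + (16−11.62)²/11.62 + (11−12.38)²/12.38 + (23−20.00)²/20.00 + (15−19.38)²/19.38 + (22−20.62)²/20.62 = 4.0789
df = 2
p-value (upper-tail) = 0.13010
At α=0.01: p ≥ α → fail to reject H₀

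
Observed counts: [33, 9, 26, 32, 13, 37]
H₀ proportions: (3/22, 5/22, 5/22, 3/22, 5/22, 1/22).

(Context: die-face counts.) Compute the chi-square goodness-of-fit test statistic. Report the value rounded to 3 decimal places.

n = 150; E_i = n·p_i = [20.45, 34.09, 34.09, 20.45, 34.09, 6.82]
χ² = (33−20.45)²/20.45 + (9−34.09)²/34.09 + (26−34.09)²/34.09 + (32−20.45)²/20.45 + (13−34.09)²/34.09 + (37−6.82)²/6.82 = 181.2516
df = 5

test statistic = 181.252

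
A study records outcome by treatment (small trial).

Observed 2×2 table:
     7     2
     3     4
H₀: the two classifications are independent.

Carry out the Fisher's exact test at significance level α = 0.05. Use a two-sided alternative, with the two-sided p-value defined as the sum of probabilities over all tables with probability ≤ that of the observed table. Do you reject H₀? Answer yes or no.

Margins: r₁=9, r₂=7, c₁=10, c₂=6, n=16
p_obs = C(9,7)·C(7,3)/C(16,10); sum pmf over tables with pmf ≤ p_obs
p-value (two-sided) = 0.30245
At α=0.05: p ≥ α → fail to reject H₀

reject H₀: no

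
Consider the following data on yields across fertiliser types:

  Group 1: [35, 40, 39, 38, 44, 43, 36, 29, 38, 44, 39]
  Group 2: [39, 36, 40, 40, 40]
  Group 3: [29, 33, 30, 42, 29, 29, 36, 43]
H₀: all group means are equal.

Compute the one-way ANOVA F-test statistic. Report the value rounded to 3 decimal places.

Group means [38.64, 39.00, 33.88], grand mean 37.125
SSB = Σnᵢ(x̄ᵢ−x̄)² = 127.205; SSW = ΣΣ(x−x̄ᵢ)² = 445.420
MSB = 127.205/2 = 63.6023; MSW = 445.420/21 = 21.2105
F = MSB/MSW = 2.9986
df = (2, 21)

test statistic = 2.999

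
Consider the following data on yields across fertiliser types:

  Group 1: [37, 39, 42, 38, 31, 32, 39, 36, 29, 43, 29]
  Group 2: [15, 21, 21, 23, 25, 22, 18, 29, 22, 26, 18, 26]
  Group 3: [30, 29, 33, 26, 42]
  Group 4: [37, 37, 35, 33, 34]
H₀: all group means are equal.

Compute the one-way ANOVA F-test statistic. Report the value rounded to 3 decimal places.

Group means [35.91, 22.17, 32.00, 35.20], grand mean 30.212
SSB = Σnᵢ(x̄ᵢ−x̄)² = 1274.139; SSW = ΣΣ(x−x̄ᵢ)² = 583.376
MSB = 1274.139/3 = 424.7131; MSW = 583.376/29 = 20.1164
F = MSB/MSW = 21.1128
df = (3, 29)

test statistic = 21.113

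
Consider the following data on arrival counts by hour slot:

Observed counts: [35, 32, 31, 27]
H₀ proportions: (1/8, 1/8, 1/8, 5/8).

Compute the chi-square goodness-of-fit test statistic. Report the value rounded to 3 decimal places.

n = 125; E_i = n·p_i = [15.62, 15.62, 15.62, 78.12]
χ² = (35−15.62)²/15.62 + (32−15.62)²/15.62 + (31−15.62)²/15.62 + (27−78.12)²/78.12 = 89.7712
df = 3

test statistic = 89.771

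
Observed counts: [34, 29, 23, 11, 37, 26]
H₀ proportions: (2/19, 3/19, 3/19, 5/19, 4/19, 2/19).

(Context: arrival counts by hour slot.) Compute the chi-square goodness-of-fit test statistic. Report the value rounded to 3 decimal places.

n = 160; E_i = n·p_i = [16.84, 25.26, 25.26, 42.11, 33.68, 16.84]
χ² = (34−16.84)²/16.84 + (29−25.26)²/25.26 + (23−25.26)²/25.26 + (11−42.11)²/42.11 + (37−33.68)²/33.68 + (26−16.84)²/16.84 = 46.5201
df = 5

test statistic = 46.520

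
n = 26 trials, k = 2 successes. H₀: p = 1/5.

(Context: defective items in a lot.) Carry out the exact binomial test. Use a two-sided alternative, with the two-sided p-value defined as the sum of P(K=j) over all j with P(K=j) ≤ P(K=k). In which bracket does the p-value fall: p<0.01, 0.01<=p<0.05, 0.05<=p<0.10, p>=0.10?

Exact binomial: n=26, k=2, p₀=1/5=0.2000
P(X=j) = C(n,j)·p₀^j·(1−p₀)^(n−j); p = Σ P(X=j) over j with P(X=j) ≤ P(X=2)
p-value (two-sided) = 0.14330
→ bracket: p>=0.10

p-value bracket: p>=0.10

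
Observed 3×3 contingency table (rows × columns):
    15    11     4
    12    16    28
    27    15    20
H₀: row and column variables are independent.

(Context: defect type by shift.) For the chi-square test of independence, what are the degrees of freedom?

df = (r−1)(c−1) = (3−1)·(3−1) = 4

degrees of freedom = 4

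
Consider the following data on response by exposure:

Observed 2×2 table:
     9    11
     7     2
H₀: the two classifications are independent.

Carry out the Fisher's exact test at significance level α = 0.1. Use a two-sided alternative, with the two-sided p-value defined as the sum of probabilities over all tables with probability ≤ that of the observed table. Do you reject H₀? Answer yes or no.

Margins: r₁=20, r₂=9, c₁=16, c₂=13, n=29
p_obs = C(20,9)·C(9,7)/C(29,16); sum pmf over tables with pmf ≤ p_obs
p-value (two-sided) = 0.12964
At α=0.1: p ≥ α → fail to reject H₀

reject H₀: no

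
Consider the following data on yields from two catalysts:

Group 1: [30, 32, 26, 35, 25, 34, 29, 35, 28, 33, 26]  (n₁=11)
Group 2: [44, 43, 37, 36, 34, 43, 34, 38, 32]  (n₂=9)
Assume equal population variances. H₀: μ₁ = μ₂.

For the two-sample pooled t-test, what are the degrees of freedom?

degrees of freedom = 18

df = n₁ + n₂ − 2 = 11 + 9 − 2 = 18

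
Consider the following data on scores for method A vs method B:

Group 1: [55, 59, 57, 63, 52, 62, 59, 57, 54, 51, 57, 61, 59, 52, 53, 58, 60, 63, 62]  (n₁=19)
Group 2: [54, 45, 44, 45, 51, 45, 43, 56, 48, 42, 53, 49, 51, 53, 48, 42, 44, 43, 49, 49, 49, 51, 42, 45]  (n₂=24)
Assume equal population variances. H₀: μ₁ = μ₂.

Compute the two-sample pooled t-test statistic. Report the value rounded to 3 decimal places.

x̄₁=57.579, s₁=3.863, n₁=19
x̄₂=47.542, s₂=4.180, n₂=24
s_p² = [18·3.863² + 23·4.180²]/41 = 16.3559
SE = √(s_p²·(1/19+1/24)) = 1.2419
t = (57.579−47.542)/1.2419 = 8.0822
df = 41

test statistic = 8.082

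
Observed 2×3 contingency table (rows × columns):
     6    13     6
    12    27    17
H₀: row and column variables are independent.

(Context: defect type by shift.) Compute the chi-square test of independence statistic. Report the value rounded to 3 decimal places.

Row totals [25, 56], col totals [18, 40, 23], n=81
χ² = (6−5.56)²/5.56 + (13−12.35)²/12.35 + (6−7.10)²/7.10 + (12−12.44)²/12.44 + (27−27.65)²/27.65 + (17−15.90)²/15.90 = 0.3476
df = 2

test statistic = 0.348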